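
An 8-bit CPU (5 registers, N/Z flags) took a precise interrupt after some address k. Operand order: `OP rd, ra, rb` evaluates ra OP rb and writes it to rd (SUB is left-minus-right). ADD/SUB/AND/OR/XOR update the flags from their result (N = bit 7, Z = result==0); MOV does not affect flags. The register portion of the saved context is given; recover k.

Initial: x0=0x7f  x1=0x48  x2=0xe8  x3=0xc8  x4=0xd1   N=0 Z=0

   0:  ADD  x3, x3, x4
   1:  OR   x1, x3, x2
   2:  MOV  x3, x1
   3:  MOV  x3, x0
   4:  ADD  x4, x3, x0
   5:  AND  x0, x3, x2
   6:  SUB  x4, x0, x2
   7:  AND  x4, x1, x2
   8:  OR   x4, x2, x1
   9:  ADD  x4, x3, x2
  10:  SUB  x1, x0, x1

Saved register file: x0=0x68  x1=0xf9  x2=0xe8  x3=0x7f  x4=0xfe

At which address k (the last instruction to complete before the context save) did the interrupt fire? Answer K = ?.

after  0: x0=0x7f x1=0x48 x2=0xe8 x3=0x99 x4=0xd1  N=1 Z=0
after  1: x0=0x7f x1=0xf9 x2=0xe8 x3=0x99 x4=0xd1  N=1 Z=0
after  2: x0=0x7f x1=0xf9 x2=0xe8 x3=0xf9 x4=0xd1  N=1 Z=0
after  3: x0=0x7f x1=0xf9 x2=0xe8 x3=0x7f x4=0xd1  N=1 Z=0
after  4: x0=0x7f x1=0xf9 x2=0xe8 x3=0x7f x4=0xfe  N=1 Z=0
after  5: x0=0x68 x1=0xf9 x2=0xe8 x3=0x7f x4=0xfe  N=0 Z=0
-- IRQ taken; context saved, return-PC = 6 --

K = 5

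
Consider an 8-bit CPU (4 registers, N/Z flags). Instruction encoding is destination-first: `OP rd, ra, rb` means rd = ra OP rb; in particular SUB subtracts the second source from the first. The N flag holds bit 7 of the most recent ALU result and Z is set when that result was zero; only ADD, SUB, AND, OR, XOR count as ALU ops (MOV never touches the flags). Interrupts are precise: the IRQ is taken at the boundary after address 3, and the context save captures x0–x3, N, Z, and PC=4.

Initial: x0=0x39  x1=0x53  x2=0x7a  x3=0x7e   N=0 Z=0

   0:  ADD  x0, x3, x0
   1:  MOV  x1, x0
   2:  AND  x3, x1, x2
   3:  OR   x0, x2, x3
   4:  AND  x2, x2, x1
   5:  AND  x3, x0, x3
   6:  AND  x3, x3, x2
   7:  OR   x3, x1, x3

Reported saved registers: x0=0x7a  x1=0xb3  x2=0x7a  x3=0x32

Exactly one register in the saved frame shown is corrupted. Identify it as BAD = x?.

after  0: x0=0xb7 x1=0x53 x2=0x7a x3=0x7e  N=1 Z=0
after  1: x0=0xb7 x1=0xb7 x2=0x7a x3=0x7e  N=1 Z=0
after  2: x0=0xb7 x1=0xb7 x2=0x7a x3=0x32  N=0 Z=0
after  3: x0=0x7a x1=0xb7 x2=0x7a x3=0x32  N=0 Z=0
-- IRQ taken; context saved, return-PC = 4 --
mismatch: x1: reported 0xb3 vs actual 0xb7

BAD = x1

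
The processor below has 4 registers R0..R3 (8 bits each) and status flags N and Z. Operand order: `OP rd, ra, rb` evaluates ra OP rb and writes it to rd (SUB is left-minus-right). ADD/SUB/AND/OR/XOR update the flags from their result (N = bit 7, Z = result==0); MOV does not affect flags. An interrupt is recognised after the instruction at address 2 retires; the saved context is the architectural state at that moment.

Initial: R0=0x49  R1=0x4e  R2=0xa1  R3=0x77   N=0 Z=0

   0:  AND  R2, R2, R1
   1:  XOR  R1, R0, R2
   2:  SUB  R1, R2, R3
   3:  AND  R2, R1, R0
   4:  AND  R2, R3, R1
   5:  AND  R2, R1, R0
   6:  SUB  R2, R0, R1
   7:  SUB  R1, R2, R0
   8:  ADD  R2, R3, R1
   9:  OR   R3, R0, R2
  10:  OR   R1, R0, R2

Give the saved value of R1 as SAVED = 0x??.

after  0: R0=0x49 R1=0x4e R2=0x00 R3=0x77  N=0 Z=1
after  1: R0=0x49 R1=0x49 R2=0x00 R3=0x77  N=0 Z=0
after  2: R0=0x49 R1=0x89 R2=0x00 R3=0x77  N=1 Z=0
-- IRQ taken; context saved, return-PC = 3 --

SAVED = 0x89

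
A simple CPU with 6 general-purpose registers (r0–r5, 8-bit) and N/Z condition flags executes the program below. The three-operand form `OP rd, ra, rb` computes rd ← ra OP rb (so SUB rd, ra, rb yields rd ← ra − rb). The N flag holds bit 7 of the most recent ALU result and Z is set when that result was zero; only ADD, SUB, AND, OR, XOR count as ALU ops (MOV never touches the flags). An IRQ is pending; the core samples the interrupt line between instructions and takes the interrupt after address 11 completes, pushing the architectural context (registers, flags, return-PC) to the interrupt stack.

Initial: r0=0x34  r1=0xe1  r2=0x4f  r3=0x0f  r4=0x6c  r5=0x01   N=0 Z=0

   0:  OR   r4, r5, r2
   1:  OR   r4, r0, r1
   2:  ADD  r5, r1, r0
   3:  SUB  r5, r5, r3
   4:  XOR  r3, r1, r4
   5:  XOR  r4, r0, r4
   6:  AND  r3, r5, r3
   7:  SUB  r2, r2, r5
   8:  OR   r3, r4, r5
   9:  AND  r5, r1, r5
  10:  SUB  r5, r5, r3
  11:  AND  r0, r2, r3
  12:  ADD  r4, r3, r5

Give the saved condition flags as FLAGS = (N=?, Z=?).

FLAGS = (N=0, Z=0)

after  0: r0=0x34 r1=0xe1 r2=0x4f r3=0x0f r4=0x4f r5=0x01  N=0 Z=0
after  1: r0=0x34 r1=0xe1 r2=0x4f r3=0x0f r4=0xf5 r5=0x01  N=1 Z=0
after  2: r0=0x34 r1=0xe1 r2=0x4f r3=0x0f r4=0xf5 r5=0x15  N=0 Z=0
after  3: r0=0x34 r1=0xe1 r2=0x4f r3=0x0f r4=0xf5 r5=0x06  N=0 Z=0
after  4: r0=0x34 r1=0xe1 r2=0x4f r3=0x14 r4=0xf5 r5=0x06  N=0 Z=0
after  5: r0=0x34 r1=0xe1 r2=0x4f r3=0x14 r4=0xc1 r5=0x06  N=1 Z=0
after  6: r0=0x34 r1=0xe1 r2=0x4f r3=0x04 r4=0xc1 r5=0x06  N=0 Z=0
after  7: r0=0x34 r1=0xe1 r2=0x49 r3=0x04 r4=0xc1 r5=0x06  N=0 Z=0
after  8: r0=0x34 r1=0xe1 r2=0x49 r3=0xc7 r4=0xc1 r5=0x06  N=1 Z=0
after  9: r0=0x34 r1=0xe1 r2=0x49 r3=0xc7 r4=0xc1 r5=0x00  N=0 Z=1
after 10: r0=0x34 r1=0xe1 r2=0x49 r3=0xc7 r4=0xc1 r5=0x39  N=0 Z=0
after 11: r0=0x41 r1=0xe1 r2=0x49 r3=0xc7 r4=0xc1 r5=0x39  N=0 Z=0
-- IRQ taken; context saved, return-PC = 12 --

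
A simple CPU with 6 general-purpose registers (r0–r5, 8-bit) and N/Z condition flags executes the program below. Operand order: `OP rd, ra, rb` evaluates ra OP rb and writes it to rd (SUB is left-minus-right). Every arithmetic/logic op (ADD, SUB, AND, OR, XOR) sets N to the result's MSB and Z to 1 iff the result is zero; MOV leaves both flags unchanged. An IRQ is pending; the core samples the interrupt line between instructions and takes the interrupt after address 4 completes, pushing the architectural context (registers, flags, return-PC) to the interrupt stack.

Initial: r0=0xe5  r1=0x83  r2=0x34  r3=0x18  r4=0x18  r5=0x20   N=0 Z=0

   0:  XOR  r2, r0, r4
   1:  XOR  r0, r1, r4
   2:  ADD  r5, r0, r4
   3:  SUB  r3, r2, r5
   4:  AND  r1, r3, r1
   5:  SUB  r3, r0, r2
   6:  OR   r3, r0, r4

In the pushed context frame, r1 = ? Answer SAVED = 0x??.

after  0: r0=0xe5 r1=0x83 r2=0xfd r3=0x18 r4=0x18 r5=0x20  N=1 Z=0
after  1: r0=0x9b r1=0x83 r2=0xfd r3=0x18 r4=0x18 r5=0x20  N=1 Z=0
after  2: r0=0x9b r1=0x83 r2=0xfd r3=0x18 r4=0x18 r5=0xb3  N=1 Z=0
after  3: r0=0x9b r1=0x83 r2=0xfd r3=0x4a r4=0x18 r5=0xb3  N=0 Z=0
after  4: r0=0x9b r1=0x02 r2=0xfd r3=0x4a r4=0x18 r5=0xb3  N=0 Z=0
-- IRQ taken; context saved, return-PC = 5 --

SAVED = 0x02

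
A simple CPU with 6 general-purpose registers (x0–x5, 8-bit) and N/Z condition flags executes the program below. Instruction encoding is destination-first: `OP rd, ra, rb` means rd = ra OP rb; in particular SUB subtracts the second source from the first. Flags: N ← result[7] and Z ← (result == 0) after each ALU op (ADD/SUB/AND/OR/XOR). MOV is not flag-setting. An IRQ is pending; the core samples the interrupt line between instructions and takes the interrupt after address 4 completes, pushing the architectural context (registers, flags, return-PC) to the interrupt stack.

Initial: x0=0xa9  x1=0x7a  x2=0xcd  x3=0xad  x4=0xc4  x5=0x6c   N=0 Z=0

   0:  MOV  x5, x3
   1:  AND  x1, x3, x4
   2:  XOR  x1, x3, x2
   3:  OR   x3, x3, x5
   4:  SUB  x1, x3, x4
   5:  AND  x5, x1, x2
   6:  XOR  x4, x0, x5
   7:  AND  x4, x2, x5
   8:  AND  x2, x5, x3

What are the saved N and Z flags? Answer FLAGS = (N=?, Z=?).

after  0: x0=0xa9 x1=0x7a x2=0xcd x3=0xad x4=0xc4 x5=0xad  N=0 Z=0
after  1: x0=0xa9 x1=0x84 x2=0xcd x3=0xad x4=0xc4 x5=0xad  N=1 Z=0
after  2: x0=0xa9 x1=0x60 x2=0xcd x3=0xad x4=0xc4 x5=0xad  N=0 Z=0
after  3: x0=0xa9 x1=0x60 x2=0xcd x3=0xad x4=0xc4 x5=0xad  N=1 Z=0
after  4: x0=0xa9 x1=0xe9 x2=0xcd x3=0xad x4=0xc4 x5=0xad  N=1 Z=0
-- IRQ taken; context saved, return-PC = 5 --

FLAGS = (N=1, Z=0)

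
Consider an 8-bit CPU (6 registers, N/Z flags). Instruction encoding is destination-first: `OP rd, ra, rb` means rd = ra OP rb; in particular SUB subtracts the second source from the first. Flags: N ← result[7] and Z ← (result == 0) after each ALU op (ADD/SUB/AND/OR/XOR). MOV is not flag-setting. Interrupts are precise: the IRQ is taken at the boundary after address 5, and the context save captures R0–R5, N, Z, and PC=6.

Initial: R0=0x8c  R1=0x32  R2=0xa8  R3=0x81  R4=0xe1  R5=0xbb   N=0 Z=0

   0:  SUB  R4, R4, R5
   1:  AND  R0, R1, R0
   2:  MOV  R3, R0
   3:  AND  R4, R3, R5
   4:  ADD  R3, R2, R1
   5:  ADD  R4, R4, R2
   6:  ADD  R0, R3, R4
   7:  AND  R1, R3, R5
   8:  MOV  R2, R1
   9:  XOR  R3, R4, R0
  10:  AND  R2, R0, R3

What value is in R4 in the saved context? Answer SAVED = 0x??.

SAVED = 0xa8

after  0: R0=0x8c R1=0x32 R2=0xa8 R3=0x81 R4=0x26 R5=0xbb  N=0 Z=0
after  1: R0=0x00 R1=0x32 R2=0xa8 R3=0x81 R4=0x26 R5=0xbb  N=0 Z=1
after  2: R0=0x00 R1=0x32 R2=0xa8 R3=0x00 R4=0x26 R5=0xbb  N=0 Z=1
after  3: R0=0x00 R1=0x32 R2=0xa8 R3=0x00 R4=0x00 R5=0xbb  N=0 Z=1
after  4: R0=0x00 R1=0x32 R2=0xa8 R3=0xda R4=0x00 R5=0xbb  N=1 Z=0
after  5: R0=0x00 R1=0x32 R2=0xa8 R3=0xda R4=0xa8 R5=0xbb  N=1 Z=0
-- IRQ taken; context saved, return-PC = 6 --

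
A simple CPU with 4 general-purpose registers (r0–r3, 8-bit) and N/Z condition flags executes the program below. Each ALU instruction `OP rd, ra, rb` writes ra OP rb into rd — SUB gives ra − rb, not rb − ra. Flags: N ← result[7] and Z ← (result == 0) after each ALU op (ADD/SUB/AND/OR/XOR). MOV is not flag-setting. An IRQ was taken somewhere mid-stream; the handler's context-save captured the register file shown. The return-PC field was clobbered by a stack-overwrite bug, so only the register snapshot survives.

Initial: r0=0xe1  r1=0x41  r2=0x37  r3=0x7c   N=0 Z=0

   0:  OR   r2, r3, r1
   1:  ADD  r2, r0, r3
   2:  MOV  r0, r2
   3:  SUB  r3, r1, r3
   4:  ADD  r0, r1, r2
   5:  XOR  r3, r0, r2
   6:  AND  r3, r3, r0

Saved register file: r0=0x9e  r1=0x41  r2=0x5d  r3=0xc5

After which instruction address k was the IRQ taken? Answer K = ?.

after  0: r0=0xe1 r1=0x41 r2=0x7d r3=0x7c  N=0 Z=0
after  1: r0=0xe1 r1=0x41 r2=0x5d r3=0x7c  N=0 Z=0
after  2: r0=0x5d r1=0x41 r2=0x5d r3=0x7c  N=0 Z=0
after  3: r0=0x5d r1=0x41 r2=0x5d r3=0xc5  N=1 Z=0
after  4: r0=0x9e r1=0x41 r2=0x5d r3=0xc5  N=1 Z=0
-- IRQ taken; context saved, return-PC = 5 --

K = 4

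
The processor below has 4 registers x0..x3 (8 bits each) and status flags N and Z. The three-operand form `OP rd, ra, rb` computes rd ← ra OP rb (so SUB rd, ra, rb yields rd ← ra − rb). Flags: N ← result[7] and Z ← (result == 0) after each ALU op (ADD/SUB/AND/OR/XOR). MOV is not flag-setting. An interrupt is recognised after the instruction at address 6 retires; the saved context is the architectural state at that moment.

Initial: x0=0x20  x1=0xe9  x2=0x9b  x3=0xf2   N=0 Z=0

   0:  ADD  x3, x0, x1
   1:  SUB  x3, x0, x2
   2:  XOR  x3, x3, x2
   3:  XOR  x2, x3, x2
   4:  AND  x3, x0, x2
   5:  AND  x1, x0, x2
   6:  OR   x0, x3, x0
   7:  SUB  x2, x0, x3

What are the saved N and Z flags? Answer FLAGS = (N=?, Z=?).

after  0: x0=0x20 x1=0xe9 x2=0x9b x3=0x09  N=0 Z=0
after  1: x0=0x20 x1=0xe9 x2=0x9b x3=0x85  N=1 Z=0
after  2: x0=0x20 x1=0xe9 x2=0x9b x3=0x1e  N=0 Z=0
after  3: x0=0x20 x1=0xe9 x2=0x85 x3=0x1e  N=1 Z=0
after  4: x0=0x20 x1=0xe9 x2=0x85 x3=0x00  N=0 Z=1
after  5: x0=0x20 x1=0x00 x2=0x85 x3=0x00  N=0 Z=1
after  6: x0=0x20 x1=0x00 x2=0x85 x3=0x00  N=0 Z=0
-- IRQ taken; context saved, return-PC = 7 --

FLAGS = (N=0, Z=0)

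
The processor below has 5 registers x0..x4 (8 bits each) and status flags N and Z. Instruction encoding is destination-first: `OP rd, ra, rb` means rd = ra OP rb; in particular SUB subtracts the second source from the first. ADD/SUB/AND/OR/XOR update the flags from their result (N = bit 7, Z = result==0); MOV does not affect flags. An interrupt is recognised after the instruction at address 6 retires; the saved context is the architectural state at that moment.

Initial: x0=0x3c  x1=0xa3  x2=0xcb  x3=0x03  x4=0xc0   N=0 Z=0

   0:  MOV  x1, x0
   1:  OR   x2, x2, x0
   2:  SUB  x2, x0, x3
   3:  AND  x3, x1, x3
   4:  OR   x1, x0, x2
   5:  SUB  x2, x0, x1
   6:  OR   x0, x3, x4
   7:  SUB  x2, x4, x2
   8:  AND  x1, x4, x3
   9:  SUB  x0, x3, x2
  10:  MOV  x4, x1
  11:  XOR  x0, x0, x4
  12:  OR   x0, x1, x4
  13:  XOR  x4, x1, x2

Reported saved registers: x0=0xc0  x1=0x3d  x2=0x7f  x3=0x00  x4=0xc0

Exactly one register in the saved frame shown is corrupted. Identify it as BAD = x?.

BAD = x2

after  0: x0=0x3c x1=0x3c x2=0xcb x3=0x03 x4=0xc0  N=0 Z=0
after  1: x0=0x3c x1=0x3c x2=0xff x3=0x03 x4=0xc0  N=1 Z=0
after  2: x0=0x3c x1=0x3c x2=0x39 x3=0x03 x4=0xc0  N=0 Z=0
after  3: x0=0x3c x1=0x3c x2=0x39 x3=0x00 x4=0xc0  N=0 Z=1
after  4: x0=0x3c x1=0x3d x2=0x39 x3=0x00 x4=0xc0  N=0 Z=0
after  5: x0=0x3c x1=0x3d x2=0xff x3=0x00 x4=0xc0  N=1 Z=0
after  6: x0=0xc0 x1=0x3d x2=0xff x3=0x00 x4=0xc0  N=1 Z=0
-- IRQ taken; context saved, return-PC = 7 --
mismatch: x2: reported 0x7f vs actual 0xff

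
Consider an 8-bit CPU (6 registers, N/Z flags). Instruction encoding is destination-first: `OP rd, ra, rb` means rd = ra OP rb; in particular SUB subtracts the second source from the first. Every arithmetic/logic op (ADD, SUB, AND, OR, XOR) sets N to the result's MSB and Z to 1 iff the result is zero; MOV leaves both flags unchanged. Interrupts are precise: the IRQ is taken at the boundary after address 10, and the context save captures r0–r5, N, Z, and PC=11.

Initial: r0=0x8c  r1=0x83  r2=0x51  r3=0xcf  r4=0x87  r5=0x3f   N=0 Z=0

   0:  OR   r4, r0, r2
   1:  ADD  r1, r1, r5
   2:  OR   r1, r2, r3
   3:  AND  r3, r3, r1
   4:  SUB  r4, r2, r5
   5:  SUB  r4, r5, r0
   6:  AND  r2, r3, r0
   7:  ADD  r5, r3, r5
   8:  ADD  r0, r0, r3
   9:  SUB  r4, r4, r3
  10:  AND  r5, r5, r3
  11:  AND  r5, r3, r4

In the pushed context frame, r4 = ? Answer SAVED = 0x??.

after  0: r0=0x8c r1=0x83 r2=0x51 r3=0xcf r4=0xdd r5=0x3f  N=1 Z=0
after  1: r0=0x8c r1=0xc2 r2=0x51 r3=0xcf r4=0xdd r5=0x3f  N=1 Z=0
after  2: r0=0x8c r1=0xdf r2=0x51 r3=0xcf r4=0xdd r5=0x3f  N=1 Z=0
after  3: r0=0x8c r1=0xdf r2=0x51 r3=0xcf r4=0xdd r5=0x3f  N=1 Z=0
after  4: r0=0x8c r1=0xdf r2=0x51 r3=0xcf r4=0x12 r5=0x3f  N=0 Z=0
after  5: r0=0x8c r1=0xdf r2=0x51 r3=0xcf r4=0xb3 r5=0x3f  N=1 Z=0
after  6: r0=0x8c r1=0xdf r2=0x8c r3=0xcf r4=0xb3 r5=0x3f  N=1 Z=0
after  7: r0=0x8c r1=0xdf r2=0x8c r3=0xcf r4=0xb3 r5=0x0e  N=0 Z=0
after  8: r0=0x5b r1=0xdf r2=0x8c r3=0xcf r4=0xb3 r5=0x0e  N=0 Z=0
after  9: r0=0x5b r1=0xdf r2=0x8c r3=0xcf r4=0xe4 r5=0x0e  N=1 Z=0
after 10: r0=0x5b r1=0xdf r2=0x8c r3=0xcf r4=0xe4 r5=0x0e  N=0 Z=0
-- IRQ taken; context saved, return-PC = 11 --

SAVED = 0xe4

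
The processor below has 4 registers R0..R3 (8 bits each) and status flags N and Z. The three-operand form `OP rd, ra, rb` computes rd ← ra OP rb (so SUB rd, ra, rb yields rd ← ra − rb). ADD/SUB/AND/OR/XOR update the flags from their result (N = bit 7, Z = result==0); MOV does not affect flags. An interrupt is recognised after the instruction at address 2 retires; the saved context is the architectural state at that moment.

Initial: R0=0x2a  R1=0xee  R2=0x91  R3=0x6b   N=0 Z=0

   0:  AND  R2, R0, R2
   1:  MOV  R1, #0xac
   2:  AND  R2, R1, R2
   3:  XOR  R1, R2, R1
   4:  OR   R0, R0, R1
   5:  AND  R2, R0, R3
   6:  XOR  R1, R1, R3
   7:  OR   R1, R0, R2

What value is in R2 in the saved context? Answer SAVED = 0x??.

after  0: R0=0x2a R1=0xee R2=0x00 R3=0x6b  N=0 Z=1
after  1: R0=0x2a R1=0xac R2=0x00 R3=0x6b  N=0 Z=1
after  2: R0=0x2a R1=0xac R2=0x00 R3=0x6b  N=0 Z=1
-- IRQ taken; context saved, return-PC = 3 --

SAVED = 0x00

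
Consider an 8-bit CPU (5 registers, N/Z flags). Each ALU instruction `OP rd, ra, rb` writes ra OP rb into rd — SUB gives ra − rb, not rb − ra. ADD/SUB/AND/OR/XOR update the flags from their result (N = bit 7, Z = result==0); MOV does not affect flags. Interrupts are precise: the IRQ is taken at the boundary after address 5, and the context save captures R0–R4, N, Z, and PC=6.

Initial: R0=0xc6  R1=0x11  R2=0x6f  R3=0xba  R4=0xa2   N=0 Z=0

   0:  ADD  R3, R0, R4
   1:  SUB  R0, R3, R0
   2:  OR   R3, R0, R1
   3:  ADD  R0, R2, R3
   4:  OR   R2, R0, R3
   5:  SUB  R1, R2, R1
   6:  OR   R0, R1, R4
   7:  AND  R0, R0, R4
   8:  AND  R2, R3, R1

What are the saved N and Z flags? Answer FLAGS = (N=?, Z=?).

after  0: R0=0xc6 R1=0x11 R2=0x6f R3=0x68 R4=0xa2  N=0 Z=0
after  1: R0=0xa2 R1=0x11 R2=0x6f R3=0x68 R4=0xa2  N=1 Z=0
after  2: R0=0xa2 R1=0x11 R2=0x6f R3=0xb3 R4=0xa2  N=1 Z=0
after  3: R0=0x22 R1=0x11 R2=0x6f R3=0xb3 R4=0xa2  N=0 Z=0
after  4: R0=0x22 R1=0x11 R2=0xb3 R3=0xb3 R4=0xa2  N=1 Z=0
after  5: R0=0x22 R1=0xa2 R2=0xb3 R3=0xb3 R4=0xa2  N=1 Z=0
-- IRQ taken; context saved, return-PC = 6 --

FLAGS = (N=1, Z=0)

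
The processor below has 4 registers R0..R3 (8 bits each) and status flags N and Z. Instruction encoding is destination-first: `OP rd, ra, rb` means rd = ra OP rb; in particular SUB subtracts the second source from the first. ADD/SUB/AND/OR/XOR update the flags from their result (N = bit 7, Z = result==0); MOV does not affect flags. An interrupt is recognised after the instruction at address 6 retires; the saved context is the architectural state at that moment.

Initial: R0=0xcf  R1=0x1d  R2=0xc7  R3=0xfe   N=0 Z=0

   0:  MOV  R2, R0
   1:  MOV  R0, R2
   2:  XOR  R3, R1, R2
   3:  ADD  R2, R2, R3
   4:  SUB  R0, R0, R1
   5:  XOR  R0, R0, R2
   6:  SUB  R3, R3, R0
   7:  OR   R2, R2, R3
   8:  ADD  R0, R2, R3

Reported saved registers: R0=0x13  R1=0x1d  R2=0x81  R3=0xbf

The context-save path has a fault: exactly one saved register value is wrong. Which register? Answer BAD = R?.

after  0: R0=0xcf R1=0x1d R2=0xcf R3=0xfe  N=0 Z=0
after  1: R0=0xcf R1=0x1d R2=0xcf R3=0xfe  N=0 Z=0
after  2: R0=0xcf R1=0x1d R2=0xcf R3=0xd2  N=1 Z=0
after  3: R0=0xcf R1=0x1d R2=0xa1 R3=0xd2  N=1 Z=0
after  4: R0=0xb2 R1=0x1d R2=0xa1 R3=0xd2  N=1 Z=0
after  5: R0=0x13 R1=0x1d R2=0xa1 R3=0xd2  N=0 Z=0
after  6: R0=0x13 R1=0x1d R2=0xa1 R3=0xbf  N=1 Z=0
-- IRQ taken; context saved, return-PC = 7 --
mismatch: R2: reported 0x81 vs actual 0xa1

BAD = R2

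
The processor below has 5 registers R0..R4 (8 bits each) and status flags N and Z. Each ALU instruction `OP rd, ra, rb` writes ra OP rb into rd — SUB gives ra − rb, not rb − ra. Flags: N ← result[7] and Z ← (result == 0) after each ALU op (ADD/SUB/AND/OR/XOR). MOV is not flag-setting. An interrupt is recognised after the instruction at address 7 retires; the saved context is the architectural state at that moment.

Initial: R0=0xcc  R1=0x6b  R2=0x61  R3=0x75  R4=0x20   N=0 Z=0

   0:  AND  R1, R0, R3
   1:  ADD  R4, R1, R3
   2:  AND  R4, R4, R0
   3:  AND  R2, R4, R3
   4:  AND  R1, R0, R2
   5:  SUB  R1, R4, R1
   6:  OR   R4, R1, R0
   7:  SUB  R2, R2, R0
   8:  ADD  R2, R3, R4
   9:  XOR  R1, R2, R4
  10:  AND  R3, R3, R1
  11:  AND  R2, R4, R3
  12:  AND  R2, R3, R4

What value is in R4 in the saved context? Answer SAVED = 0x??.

after  0: R0=0xcc R1=0x44 R2=0x61 R3=0x75 R4=0x20  N=0 Z=0
after  1: R0=0xcc R1=0x44 R2=0x61 R3=0x75 R4=0xb9  N=1 Z=0
after  2: R0=0xcc R1=0x44 R2=0x61 R3=0x75 R4=0x88  N=1 Z=0
after  3: R0=0xcc R1=0x44 R2=0x00 R3=0x75 R4=0x88  N=0 Z=1
after  4: R0=0xcc R1=0x00 R2=0x00 R3=0x75 R4=0x88  N=0 Z=1
after  5: R0=0xcc R1=0x88 R2=0x00 R3=0x75 R4=0x88  N=1 Z=0
after  6: R0=0xcc R1=0x88 R2=0x00 R3=0x75 R4=0xcc  N=1 Z=0
after  7: R0=0xcc R1=0x88 R2=0x34 R3=0x75 R4=0xcc  N=0 Z=0
-- IRQ taken; context saved, return-PC = 8 --

SAVED = 0xcc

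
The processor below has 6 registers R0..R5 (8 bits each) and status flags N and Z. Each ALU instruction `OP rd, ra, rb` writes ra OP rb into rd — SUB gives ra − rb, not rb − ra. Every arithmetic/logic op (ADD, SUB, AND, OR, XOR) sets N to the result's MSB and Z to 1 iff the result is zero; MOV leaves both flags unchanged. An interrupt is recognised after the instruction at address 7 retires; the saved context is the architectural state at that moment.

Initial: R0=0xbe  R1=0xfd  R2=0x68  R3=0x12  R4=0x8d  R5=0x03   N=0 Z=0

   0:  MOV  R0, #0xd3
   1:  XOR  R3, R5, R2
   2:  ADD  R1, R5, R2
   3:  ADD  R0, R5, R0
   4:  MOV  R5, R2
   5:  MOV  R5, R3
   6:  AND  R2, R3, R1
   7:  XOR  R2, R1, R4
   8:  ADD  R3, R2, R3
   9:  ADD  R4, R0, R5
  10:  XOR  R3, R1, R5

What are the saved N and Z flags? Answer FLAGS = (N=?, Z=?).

after  0: R0=0xd3 R1=0xfd R2=0x68 R3=0x12 R4=0x8d R5=0x03  N=0 Z=0
after  1: R0=0xd3 R1=0xfd R2=0x68 R3=0x6b R4=0x8d R5=0x03  N=0 Z=0
after  2: R0=0xd3 R1=0x6b R2=0x68 R3=0x6b R4=0x8d R5=0x03  N=0 Z=0
after  3: R0=0xd6 R1=0x6b R2=0x68 R3=0x6b R4=0x8d R5=0x03  N=1 Z=0
after  4: R0=0xd6 R1=0x6b R2=0x68 R3=0x6b R4=0x8d R5=0x68  N=1 Z=0
after  5: R0=0xd6 R1=0x6b R2=0x68 R3=0x6b R4=0x8d R5=0x6b  N=1 Z=0
after  6: R0=0xd6 R1=0x6b R2=0x6b R3=0x6b R4=0x8d R5=0x6b  N=0 Z=0
after  7: R0=0xd6 R1=0x6b R2=0xe6 R3=0x6b R4=0x8d R5=0x6b  N=1 Z=0
-- IRQ taken; context saved, return-PC = 8 --

FLAGS = (N=1, Z=0)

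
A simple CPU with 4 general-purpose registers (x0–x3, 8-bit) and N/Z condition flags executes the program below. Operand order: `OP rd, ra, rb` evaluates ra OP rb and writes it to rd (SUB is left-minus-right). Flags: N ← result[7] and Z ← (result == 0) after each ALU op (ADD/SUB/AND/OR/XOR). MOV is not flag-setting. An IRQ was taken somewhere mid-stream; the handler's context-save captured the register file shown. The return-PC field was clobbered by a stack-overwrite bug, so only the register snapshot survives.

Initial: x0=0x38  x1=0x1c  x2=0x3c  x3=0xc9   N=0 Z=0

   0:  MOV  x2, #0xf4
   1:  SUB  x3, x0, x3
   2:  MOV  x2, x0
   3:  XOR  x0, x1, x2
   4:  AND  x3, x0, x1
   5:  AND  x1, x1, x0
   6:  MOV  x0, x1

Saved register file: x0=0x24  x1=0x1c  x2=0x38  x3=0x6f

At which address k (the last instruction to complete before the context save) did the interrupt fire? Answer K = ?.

K = 3

after  0: x0=0x38 x1=0x1c x2=0xf4 x3=0xc9  N=0 Z=0
after  1: x0=0x38 x1=0x1c x2=0xf4 x3=0x6f  N=0 Z=0
after  2: x0=0x38 x1=0x1c x2=0x38 x3=0x6f  N=0 Z=0
after  3: x0=0x24 x1=0x1c x2=0x38 x3=0x6f  N=0 Z=0
-- IRQ taken; context saved, return-PC = 4 --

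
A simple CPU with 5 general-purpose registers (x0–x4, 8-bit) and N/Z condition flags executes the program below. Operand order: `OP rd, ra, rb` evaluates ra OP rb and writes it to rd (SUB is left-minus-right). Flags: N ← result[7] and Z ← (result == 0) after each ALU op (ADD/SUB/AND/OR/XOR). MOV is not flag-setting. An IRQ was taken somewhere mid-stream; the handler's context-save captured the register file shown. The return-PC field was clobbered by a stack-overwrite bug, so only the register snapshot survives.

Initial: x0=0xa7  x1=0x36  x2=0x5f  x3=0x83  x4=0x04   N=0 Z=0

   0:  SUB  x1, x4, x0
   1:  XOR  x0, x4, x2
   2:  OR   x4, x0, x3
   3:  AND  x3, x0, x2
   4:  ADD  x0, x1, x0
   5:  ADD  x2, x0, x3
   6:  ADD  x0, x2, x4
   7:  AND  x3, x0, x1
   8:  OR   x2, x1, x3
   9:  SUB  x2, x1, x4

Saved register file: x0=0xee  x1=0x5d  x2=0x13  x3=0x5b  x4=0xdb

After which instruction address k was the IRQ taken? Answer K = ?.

after  0: x0=0xa7 x1=0x5d x2=0x5f x3=0x83 x4=0x04  N=0 Z=0
after  1: x0=0x5b x1=0x5d x2=0x5f x3=0x83 x4=0x04  N=0 Z=0
after  2: x0=0x5b x1=0x5d x2=0x5f x3=0x83 x4=0xdb  N=1 Z=0
after  3: x0=0x5b x1=0x5d x2=0x5f x3=0x5b x4=0xdb  N=0 Z=0
after  4: x0=0xb8 x1=0x5d x2=0x5f x3=0x5b x4=0xdb  N=1 Z=0
after  5: x0=0xb8 x1=0x5d x2=0x13 x3=0x5b x4=0xdb  N=0 Z=0
after  6: x0=0xee x1=0x5d x2=0x13 x3=0x5b x4=0xdb  N=1 Z=0
-- IRQ taken; context saved, return-PC = 7 --

K = 6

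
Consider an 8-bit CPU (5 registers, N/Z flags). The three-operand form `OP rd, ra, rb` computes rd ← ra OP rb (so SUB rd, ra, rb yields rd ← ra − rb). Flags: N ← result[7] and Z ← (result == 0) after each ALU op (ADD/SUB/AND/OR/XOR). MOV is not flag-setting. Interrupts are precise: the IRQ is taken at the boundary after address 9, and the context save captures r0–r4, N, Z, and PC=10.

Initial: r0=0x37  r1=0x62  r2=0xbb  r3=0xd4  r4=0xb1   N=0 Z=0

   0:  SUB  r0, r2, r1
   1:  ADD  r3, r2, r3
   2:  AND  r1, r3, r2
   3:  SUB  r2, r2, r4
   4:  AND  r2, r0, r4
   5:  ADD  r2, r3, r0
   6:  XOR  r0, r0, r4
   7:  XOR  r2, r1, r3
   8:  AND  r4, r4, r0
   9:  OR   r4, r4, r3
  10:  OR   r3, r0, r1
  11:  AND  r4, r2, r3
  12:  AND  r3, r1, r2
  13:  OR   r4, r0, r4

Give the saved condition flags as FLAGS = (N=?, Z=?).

FLAGS = (N=1, Z=0)

after  0: r0=0x59 r1=0x62 r2=0xbb r3=0xd4 r4=0xb1  N=0 Z=0
after  1: r0=0x59 r1=0x62 r2=0xbb r3=0x8f r4=0xb1  N=1 Z=0
after  2: r0=0x59 r1=0x8b r2=0xbb r3=0x8f r4=0xb1  N=1 Z=0
after  3: r0=0x59 r1=0x8b r2=0x0a r3=0x8f r4=0xb1  N=0 Z=0
after  4: r0=0x59 r1=0x8b r2=0x11 r3=0x8f r4=0xb1  N=0 Z=0
after  5: r0=0x59 r1=0x8b r2=0xe8 r3=0x8f r4=0xb1  N=1 Z=0
after  6: r0=0xe8 r1=0x8b r2=0xe8 r3=0x8f r4=0xb1  N=1 Z=0
after  7: r0=0xe8 r1=0x8b r2=0x04 r3=0x8f r4=0xb1  N=0 Z=0
after  8: r0=0xe8 r1=0x8b r2=0x04 r3=0x8f r4=0xa0  N=1 Z=0
after  9: r0=0xe8 r1=0x8b r2=0x04 r3=0x8f r4=0xaf  N=1 Z=0
-- IRQ taken; context saved, return-PC = 10 --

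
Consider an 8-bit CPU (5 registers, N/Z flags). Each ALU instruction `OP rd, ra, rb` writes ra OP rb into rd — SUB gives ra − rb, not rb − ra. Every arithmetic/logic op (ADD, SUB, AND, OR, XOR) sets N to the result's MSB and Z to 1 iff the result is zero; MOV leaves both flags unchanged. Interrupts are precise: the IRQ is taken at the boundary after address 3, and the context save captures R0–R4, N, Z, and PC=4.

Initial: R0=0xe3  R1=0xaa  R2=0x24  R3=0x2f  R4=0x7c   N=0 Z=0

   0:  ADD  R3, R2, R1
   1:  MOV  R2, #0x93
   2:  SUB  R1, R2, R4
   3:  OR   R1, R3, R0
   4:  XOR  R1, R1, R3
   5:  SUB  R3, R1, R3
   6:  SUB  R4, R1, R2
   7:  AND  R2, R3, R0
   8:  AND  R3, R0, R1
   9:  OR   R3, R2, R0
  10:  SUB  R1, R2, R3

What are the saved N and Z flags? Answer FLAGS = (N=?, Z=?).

FLAGS = (N=1, Z=0)

after  0: R0=0xe3 R1=0xaa R2=0x24 R3=0xce R4=0x7c  N=1 Z=0
after  1: R0=0xe3 R1=0xaa R2=0x93 R3=0xce R4=0x7c  N=1 Z=0
after  2: R0=0xe3 R1=0x17 R2=0x93 R3=0xce R4=0x7c  N=0 Z=0
after  3: R0=0xe3 R1=0xef R2=0x93 R3=0xce R4=0x7c  N=1 Z=0
-- IRQ taken; context saved, return-PC = 4 --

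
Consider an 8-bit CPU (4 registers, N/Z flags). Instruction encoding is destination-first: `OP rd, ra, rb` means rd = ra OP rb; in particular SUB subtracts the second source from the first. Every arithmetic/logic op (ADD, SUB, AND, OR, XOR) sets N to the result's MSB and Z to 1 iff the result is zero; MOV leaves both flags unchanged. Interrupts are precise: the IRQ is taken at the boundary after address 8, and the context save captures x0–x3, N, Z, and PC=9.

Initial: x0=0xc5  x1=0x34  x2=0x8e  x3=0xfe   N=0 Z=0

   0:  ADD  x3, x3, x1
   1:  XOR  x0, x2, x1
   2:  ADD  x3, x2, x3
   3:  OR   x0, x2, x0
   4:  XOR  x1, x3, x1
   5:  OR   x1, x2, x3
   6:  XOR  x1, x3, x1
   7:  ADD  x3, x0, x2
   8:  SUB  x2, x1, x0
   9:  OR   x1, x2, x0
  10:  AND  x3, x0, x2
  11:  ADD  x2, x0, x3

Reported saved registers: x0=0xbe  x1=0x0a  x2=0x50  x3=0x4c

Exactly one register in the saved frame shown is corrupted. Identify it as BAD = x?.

BAD = x1

after  0: x0=0xc5 x1=0x34 x2=0x8e x3=0x32  N=0 Z=0
after  1: x0=0xba x1=0x34 x2=0x8e x3=0x32  N=1 Z=0
after  2: x0=0xba x1=0x34 x2=0x8e x3=0xc0  N=1 Z=0
after  3: x0=0xbe x1=0x34 x2=0x8e x3=0xc0  N=1 Z=0
after  4: x0=0xbe x1=0xf4 x2=0x8e x3=0xc0  N=1 Z=0
after  5: x0=0xbe x1=0xce x2=0x8e x3=0xc0  N=1 Z=0
after  6: x0=0xbe x1=0x0e x2=0x8e x3=0xc0  N=0 Z=0
after  7: x0=0xbe x1=0x0e x2=0x8e x3=0x4c  N=0 Z=0
after  8: x0=0xbe x1=0x0e x2=0x50 x3=0x4c  N=0 Z=0
-- IRQ taken; context saved, return-PC = 9 --
mismatch: x1: reported 0x0a vs actual 0x0e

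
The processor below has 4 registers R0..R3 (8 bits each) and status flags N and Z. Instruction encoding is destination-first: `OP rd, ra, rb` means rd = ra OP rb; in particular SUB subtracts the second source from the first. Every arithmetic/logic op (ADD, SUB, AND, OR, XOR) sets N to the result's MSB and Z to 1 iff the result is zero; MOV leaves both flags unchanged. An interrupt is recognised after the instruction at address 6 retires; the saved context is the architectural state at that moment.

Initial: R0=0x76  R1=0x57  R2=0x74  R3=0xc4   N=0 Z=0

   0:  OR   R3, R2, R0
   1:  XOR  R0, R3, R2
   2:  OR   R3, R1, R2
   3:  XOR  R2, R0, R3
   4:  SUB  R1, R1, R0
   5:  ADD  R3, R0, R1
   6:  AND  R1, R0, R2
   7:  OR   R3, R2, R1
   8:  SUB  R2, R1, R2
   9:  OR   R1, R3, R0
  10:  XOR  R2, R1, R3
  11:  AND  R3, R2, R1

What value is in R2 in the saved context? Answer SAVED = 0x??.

SAVED = 0x75

after  0: R0=0x76 R1=0x57 R2=0x74 R3=0x76  N=0 Z=0
after  1: R0=0x02 R1=0x57 R2=0x74 R3=0x76  N=0 Z=0
after  2: R0=0x02 R1=0x57 R2=0x74 R3=0x77  N=0 Z=0
after  3: R0=0x02 R1=0x57 R2=0x75 R3=0x77  N=0 Z=0
after  4: R0=0x02 R1=0x55 R2=0x75 R3=0x77  N=0 Z=0
after  5: R0=0x02 R1=0x55 R2=0x75 R3=0x57  N=0 Z=0
after  6: R0=0x02 R1=0x00 R2=0x75 R3=0x57  N=0 Z=1
-- IRQ taken; context saved, return-PC = 7 --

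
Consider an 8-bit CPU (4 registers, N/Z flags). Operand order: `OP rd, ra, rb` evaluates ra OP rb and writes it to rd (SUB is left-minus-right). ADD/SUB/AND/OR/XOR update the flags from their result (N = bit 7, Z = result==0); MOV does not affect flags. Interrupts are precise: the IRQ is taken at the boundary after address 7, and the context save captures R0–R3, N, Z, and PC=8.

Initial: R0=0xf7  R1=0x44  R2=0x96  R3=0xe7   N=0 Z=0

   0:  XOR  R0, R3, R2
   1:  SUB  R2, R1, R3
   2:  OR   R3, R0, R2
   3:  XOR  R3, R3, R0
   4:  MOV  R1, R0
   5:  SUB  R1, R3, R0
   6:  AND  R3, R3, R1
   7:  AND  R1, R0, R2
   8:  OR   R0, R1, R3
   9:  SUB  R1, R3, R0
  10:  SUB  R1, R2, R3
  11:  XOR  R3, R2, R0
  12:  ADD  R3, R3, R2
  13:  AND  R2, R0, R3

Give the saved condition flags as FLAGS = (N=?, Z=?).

after  0: R0=0x71 R1=0x44 R2=0x96 R3=0xe7  N=0 Z=0
after  1: R0=0x71 R1=0x44 R2=0x5d R3=0xe7  N=0 Z=0
after  2: R0=0x71 R1=0x44 R2=0x5d R3=0x7d  N=0 Z=0
after  3: R0=0x71 R1=0x44 R2=0x5d R3=0x0c  N=0 Z=0
after  4: R0=0x71 R1=0x71 R2=0x5d R3=0x0c  N=0 Z=0
after  5: R0=0x71 R1=0x9b R2=0x5d R3=0x0c  N=1 Z=0
after  6: R0=0x71 R1=0x9b R2=0x5d R3=0x08  N=0 Z=0
after  7: R0=0x71 R1=0x51 R2=0x5d R3=0x08  N=0 Z=0
-- IRQ taken; context saved, return-PC = 8 --

FLAGS = (N=0, Z=0)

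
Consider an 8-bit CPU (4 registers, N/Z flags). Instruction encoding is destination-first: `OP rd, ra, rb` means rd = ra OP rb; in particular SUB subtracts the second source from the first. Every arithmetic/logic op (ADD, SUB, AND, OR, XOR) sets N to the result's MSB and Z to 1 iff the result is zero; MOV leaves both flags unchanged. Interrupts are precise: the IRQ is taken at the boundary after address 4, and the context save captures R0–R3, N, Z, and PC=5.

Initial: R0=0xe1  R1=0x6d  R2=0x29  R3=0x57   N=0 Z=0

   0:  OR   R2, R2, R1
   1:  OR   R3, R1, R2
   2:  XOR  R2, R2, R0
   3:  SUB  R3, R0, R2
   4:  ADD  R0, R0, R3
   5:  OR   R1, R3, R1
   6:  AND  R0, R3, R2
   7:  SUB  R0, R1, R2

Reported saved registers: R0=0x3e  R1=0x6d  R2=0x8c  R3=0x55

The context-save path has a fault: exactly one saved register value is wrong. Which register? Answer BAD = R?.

after  0: R0=0xe1 R1=0x6d R2=0x6d R3=0x57  N=0 Z=0
after  1: R0=0xe1 R1=0x6d R2=0x6d R3=0x6d  N=0 Z=0
after  2: R0=0xe1 R1=0x6d R2=0x8c R3=0x6d  N=1 Z=0
after  3: R0=0xe1 R1=0x6d R2=0x8c R3=0x55  N=0 Z=0
after  4: R0=0x36 R1=0x6d R2=0x8c R3=0x55  N=0 Z=0
-- IRQ taken; context saved, return-PC = 5 --
mismatch: R0: reported 0x3e vs actual 0x36

BAD = R0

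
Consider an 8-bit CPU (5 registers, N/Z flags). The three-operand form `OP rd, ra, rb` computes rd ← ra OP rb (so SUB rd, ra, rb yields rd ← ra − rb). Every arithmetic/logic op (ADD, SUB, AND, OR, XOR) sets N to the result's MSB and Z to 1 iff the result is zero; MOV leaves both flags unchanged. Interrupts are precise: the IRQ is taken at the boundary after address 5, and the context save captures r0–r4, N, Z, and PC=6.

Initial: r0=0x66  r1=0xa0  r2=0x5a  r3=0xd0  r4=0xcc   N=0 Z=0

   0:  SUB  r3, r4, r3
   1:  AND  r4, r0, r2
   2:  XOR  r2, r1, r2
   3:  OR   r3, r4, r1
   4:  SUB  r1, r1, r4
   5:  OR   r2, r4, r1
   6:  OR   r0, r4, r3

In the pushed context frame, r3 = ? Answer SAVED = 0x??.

SAVED = 0xe2

after  0: r0=0x66 r1=0xa0 r2=0x5a r3=0xfc r4=0xcc  N=1 Z=0
after  1: r0=0x66 r1=0xa0 r2=0x5a r3=0xfc r4=0x42  N=0 Z=0
after  2: r0=0x66 r1=0xa0 r2=0xfa r3=0xfc r4=0x42  N=1 Z=0
after  3: r0=0x66 r1=0xa0 r2=0xfa r3=0xe2 r4=0x42  N=1 Z=0
after  4: r0=0x66 r1=0x5e r2=0xfa r3=0xe2 r4=0x42  N=0 Z=0
after  5: r0=0x66 r1=0x5e r2=0x5e r3=0xe2 r4=0x42  N=0 Z=0
-- IRQ taken; context saved, return-PC = 6 --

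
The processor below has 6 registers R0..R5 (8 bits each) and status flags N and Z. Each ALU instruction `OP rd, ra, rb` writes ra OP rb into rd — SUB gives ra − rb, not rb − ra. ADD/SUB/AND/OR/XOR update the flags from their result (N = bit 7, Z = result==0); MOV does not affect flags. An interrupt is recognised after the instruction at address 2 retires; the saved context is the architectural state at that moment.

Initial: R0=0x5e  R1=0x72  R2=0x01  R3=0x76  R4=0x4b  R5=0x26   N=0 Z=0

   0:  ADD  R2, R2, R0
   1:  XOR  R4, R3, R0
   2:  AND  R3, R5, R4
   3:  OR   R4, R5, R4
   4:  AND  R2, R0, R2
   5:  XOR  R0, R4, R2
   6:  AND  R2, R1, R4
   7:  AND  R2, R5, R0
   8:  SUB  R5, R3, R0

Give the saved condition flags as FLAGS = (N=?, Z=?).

after  0: R0=0x5e R1=0x72 R2=0x5f R3=0x76 R4=0x4b R5=0x26  N=0 Z=0
after  1: R0=0x5e R1=0x72 R2=0x5f R3=0x76 R4=0x28 R5=0x26  N=0 Z=0
after  2: R0=0x5e R1=0x72 R2=0x5f R3=0x20 R4=0x28 R5=0x26  N=0 Z=0
-- IRQ taken; context saved, return-PC = 3 --

FLAGS = (N=0, Z=0)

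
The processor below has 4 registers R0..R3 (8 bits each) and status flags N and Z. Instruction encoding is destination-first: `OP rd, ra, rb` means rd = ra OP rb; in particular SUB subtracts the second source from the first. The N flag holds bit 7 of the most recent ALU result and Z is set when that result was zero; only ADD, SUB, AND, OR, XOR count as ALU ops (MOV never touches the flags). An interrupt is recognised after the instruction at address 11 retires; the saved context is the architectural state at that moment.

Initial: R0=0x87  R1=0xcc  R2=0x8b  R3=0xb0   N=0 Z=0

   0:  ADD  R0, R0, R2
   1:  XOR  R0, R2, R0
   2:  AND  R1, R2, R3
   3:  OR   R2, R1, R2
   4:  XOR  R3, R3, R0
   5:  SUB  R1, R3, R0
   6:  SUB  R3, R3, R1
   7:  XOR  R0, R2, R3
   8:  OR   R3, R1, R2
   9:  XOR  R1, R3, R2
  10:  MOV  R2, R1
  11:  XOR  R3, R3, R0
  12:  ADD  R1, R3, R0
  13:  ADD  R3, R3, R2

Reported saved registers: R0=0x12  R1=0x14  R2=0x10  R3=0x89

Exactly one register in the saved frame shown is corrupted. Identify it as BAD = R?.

after  0: R0=0x12 R1=0xcc R2=0x8b R3=0xb0  N=0 Z=0
after  1: R0=0x99 R1=0xcc R2=0x8b R3=0xb0  N=1 Z=0
after  2: R0=0x99 R1=0x80 R2=0x8b R3=0xb0  N=1 Z=0
after  3: R0=0x99 R1=0x80 R2=0x8b R3=0xb0  N=1 Z=0
after  4: R0=0x99 R1=0x80 R2=0x8b R3=0x29  N=0 Z=0
after  5: R0=0x99 R1=0x90 R2=0x8b R3=0x29  N=1 Z=0
after  6: R0=0x99 R1=0x90 R2=0x8b R3=0x99  N=1 Z=0
after  7: R0=0x12 R1=0x90 R2=0x8b R3=0x99  N=0 Z=0
after  8: R0=0x12 R1=0x90 R2=0x8b R3=0x9b  N=1 Z=0
after  9: R0=0x12 R1=0x10 R2=0x8b R3=0x9b  N=0 Z=0
after 10: R0=0x12 R1=0x10 R2=0x10 R3=0x9b  N=0 Z=0
after 11: R0=0x12 R1=0x10 R2=0x10 R3=0x89  N=1 Z=0
-- IRQ taken; context saved, return-PC = 12 --
mismatch: R1: reported 0x14 vs actual 0x10

BAD = R1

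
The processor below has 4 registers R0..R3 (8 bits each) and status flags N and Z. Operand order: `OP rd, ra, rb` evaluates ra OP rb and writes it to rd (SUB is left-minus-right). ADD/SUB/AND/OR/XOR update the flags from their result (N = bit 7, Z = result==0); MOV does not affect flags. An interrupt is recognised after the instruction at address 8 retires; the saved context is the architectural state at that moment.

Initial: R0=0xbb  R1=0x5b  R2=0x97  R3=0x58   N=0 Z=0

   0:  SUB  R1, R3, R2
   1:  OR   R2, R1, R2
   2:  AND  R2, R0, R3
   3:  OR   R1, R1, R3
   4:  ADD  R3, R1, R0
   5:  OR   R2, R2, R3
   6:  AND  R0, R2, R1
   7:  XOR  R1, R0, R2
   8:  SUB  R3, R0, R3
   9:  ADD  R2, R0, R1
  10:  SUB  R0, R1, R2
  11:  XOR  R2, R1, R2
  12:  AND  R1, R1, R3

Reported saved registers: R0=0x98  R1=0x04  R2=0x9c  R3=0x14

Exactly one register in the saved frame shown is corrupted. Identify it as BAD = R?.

after  0: R0=0xbb R1=0xc1 R2=0x97 R3=0x58  N=1 Z=0
after  1: R0=0xbb R1=0xc1 R2=0xd7 R3=0x58  N=1 Z=0
after  2: R0=0xbb R1=0xc1 R2=0x18 R3=0x58  N=0 Z=0
after  3: R0=0xbb R1=0xd9 R2=0x18 R3=0x58  N=1 Z=0
after  4: R0=0xbb R1=0xd9 R2=0x18 R3=0x94  N=1 Z=0
after  5: R0=0xbb R1=0xd9 R2=0x9c R3=0x94  N=1 Z=0
after  6: R0=0x98 R1=0xd9 R2=0x9c R3=0x94  N=1 Z=0
after  7: R0=0x98 R1=0x04 R2=0x9c R3=0x94  N=0 Z=0
after  8: R0=0x98 R1=0x04 R2=0x9c R3=0x04  N=0 Z=0
-- IRQ taken; context saved, return-PC = 9 --
mismatch: R3: reported 0x14 vs actual 0x04

BAD = R3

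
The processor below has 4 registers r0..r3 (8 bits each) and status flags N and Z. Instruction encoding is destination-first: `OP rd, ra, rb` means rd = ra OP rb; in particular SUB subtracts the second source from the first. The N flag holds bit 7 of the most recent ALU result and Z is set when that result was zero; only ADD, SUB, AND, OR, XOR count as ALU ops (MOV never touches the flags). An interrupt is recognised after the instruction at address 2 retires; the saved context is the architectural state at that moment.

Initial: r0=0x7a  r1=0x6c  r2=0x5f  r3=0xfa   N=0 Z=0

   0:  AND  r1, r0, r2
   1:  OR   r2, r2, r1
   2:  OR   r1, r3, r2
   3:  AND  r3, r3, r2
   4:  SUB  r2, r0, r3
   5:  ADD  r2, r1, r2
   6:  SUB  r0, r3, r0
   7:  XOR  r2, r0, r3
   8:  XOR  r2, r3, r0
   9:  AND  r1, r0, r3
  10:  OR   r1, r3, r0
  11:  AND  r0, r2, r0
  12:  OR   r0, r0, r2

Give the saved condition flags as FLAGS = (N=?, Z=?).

after  0: r0=0x7a r1=0x5a r2=0x5f r3=0xfa  N=0 Z=0
after  1: r0=0x7a r1=0x5a r2=0x5f r3=0xfa  N=0 Z=0
after  2: r0=0x7a r1=0xff r2=0x5f r3=0xfa  N=1 Z=0
-- IRQ taken; context saved, return-PC = 3 --

FLAGS = (N=1, Z=0)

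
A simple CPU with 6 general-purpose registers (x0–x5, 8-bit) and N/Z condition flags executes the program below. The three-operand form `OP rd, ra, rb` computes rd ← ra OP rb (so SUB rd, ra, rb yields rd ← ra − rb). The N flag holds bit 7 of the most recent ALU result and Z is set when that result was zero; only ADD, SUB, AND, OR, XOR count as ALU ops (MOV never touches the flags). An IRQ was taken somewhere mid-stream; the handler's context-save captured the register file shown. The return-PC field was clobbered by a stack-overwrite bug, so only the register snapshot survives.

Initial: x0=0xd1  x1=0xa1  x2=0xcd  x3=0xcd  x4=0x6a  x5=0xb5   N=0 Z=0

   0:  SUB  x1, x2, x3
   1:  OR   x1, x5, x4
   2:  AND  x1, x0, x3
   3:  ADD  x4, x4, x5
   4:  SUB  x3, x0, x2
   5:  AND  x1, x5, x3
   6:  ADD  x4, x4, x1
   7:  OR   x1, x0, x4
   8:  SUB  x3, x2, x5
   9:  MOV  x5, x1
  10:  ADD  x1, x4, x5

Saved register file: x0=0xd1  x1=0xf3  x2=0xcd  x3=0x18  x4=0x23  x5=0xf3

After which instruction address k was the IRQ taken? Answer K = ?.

K = 9

after  0: x0=0xd1 x1=0x00 x2=0xcd x3=0xcd x4=0x6a x5=0xb5  N=0 Z=1
after  1: x0=0xd1 x1=0xff x2=0xcd x3=0xcd x4=0x6a x5=0xb5  N=1 Z=0
after  2: x0=0xd1 x1=0xc1 x2=0xcd x3=0xcd x4=0x6a x5=0xb5  N=1 Z=0
after  3: x0=0xd1 x1=0xc1 x2=0xcd x3=0xcd x4=0x1f x5=0xb5  N=0 Z=0
after  4: x0=0xd1 x1=0xc1 x2=0xcd x3=0x04 x4=0x1f x5=0xb5  N=0 Z=0
after  5: x0=0xd1 x1=0x04 x2=0xcd x3=0x04 x4=0x1f x5=0xb5  N=0 Z=0
after  6: x0=0xd1 x1=0x04 x2=0xcd x3=0x04 x4=0x23 x5=0xb5  N=0 Z=0
after  7: x0=0xd1 x1=0xf3 x2=0xcd x3=0x04 x4=0x23 x5=0xb5  N=1 Z=0
after  8: x0=0xd1 x1=0xf3 x2=0xcd x3=0x18 x4=0x23 x5=0xb5  N=0 Z=0
after  9: x0=0xd1 x1=0xf3 x2=0xcd x3=0x18 x4=0x23 x5=0xf3  N=0 Z=0
-- IRQ taken; context saved, return-PC = 10 --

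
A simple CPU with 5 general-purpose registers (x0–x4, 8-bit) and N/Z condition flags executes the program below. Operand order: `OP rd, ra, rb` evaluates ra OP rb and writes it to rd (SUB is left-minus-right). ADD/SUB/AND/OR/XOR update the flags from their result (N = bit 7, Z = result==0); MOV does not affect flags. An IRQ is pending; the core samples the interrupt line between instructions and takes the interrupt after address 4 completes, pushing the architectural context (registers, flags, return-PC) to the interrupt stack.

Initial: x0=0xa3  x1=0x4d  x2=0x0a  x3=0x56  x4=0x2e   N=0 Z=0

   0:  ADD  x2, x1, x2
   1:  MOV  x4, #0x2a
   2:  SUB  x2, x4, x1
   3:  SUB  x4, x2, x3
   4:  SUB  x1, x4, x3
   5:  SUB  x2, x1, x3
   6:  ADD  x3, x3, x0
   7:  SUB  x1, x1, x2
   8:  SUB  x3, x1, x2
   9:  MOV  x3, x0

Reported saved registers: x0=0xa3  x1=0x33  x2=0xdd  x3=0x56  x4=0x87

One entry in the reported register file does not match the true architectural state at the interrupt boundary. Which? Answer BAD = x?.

BAD = x1

after  0: x0=0xa3 x1=0x4d x2=0x57 x3=0x56 x4=0x2e  N=0 Z=0
after  1: x0=0xa3 x1=0x4d x2=0x57 x3=0x56 x4=0x2a  N=0 Z=0
after  2: x0=0xa3 x1=0x4d x2=0xdd x3=0x56 x4=0x2a  N=1 Z=0
after  3: x0=0xa3 x1=0x4d x2=0xdd x3=0x56 x4=0x87  N=1 Z=0
after  4: x0=0xa3 x1=0x31 x2=0xdd x3=0x56 x4=0x87  N=0 Z=0
-- IRQ taken; context saved, return-PC = 5 --
mismatch: x1: reported 0x33 vs actual 0x31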